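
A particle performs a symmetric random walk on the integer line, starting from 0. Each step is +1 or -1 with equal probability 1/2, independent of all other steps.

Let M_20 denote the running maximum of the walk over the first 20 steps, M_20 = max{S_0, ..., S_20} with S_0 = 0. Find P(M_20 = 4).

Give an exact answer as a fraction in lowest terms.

Let M_20 = max(S_0,...,S_20). Use the reflection principle: for j ≥ 1, #{paths with M_20 ≥ j} = #{S_20 ≥ j} + #{S_20 ≥ j+1}.
By reflection, #{M_20 ≥ 4} = #{S_20 ≥ 4} + #{S_20 ≥ 5} = 263950 + 137980 = 401930.
#{M_20 ≥ 5} = #{S_20 ≥ 5} + #{S_20 ≥ 6} = 137980 + 137980 = 275960.
#{M_20 = 4} = 401930 - 275960 = 125970.
P(M_20 = 4) = 125970/1048576 = 62985/524288

Answer: 62985/524288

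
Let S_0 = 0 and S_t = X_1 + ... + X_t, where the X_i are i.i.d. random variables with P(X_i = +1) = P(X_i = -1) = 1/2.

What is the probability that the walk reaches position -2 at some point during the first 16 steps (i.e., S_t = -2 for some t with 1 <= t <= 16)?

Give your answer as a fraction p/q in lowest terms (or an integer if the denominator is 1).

Count via complement. Let g(t,s) = #length-t paths at position s with S_1..S_t all ≠ -2.
g(t,s) = g(t-1,s-1) + g(t-1,s+1) for s ≠ -2; g(t,-2) = 0.
t=0: g(0,0)=1
t=1: g(1,-1)=1 g(1,1)=1
t=2: g(2,0)=2 g(2,2)=1
t=3: g(3,-1)=2 g(3,1)=3 g(3,3)=1
t=4: g(4,0)=5 g(4,2)=4 g(4,4)=1
t=5: g(5,-1)=5 g(5,1)=9 g(5,3)=5 g(5,5)=1
t=6: g(6,0)=14 g(6,2)=14 g(6,4)=6 g(6,6)=1
t=7: g(7,-1)=14 g(7,1)=28 g(7,3)=20 g(7,5)=7 g(7,7)=1
t=8: g(8,0)=42 g(8,2)=48 g(8,4)=27 g(8,6)=8 g(8,8)=1
t=9: g(9,-1)=42 g(9,1)=90 g(9,3)=75 g(9,5)=35 g(9,7)=9 g(9,9)=1
t=10: g(10,0)=132 g(10,2)=165 g(10,4)=110 g(10,6)=44 g(10,8)=10 g(10,10)=1
t=11: g(11,-1)=132 g(11,1)=297 g(11,3)=275 g(11,5)=154 g(11,7)=54 g(11,9)=11 g(11,11)=1
t=12: g(12,0)=429 g(12,2)=572 g(12,4)=429 g(12,6)=208 g(12,8)=65 g(12,10)=12 g(12,12)=1
t=13: g(13,-1)=429 g(13,1)=1001 g(13,3)=1001 g(13,5)=637 g(13,7)=273 g(13,9)=77 g(13,11)=13 g(13,13)=1
t=14: g(14,0)=1430 g(14,2)=2002 g(14,4)=1638 g(14,6)=910 g(14,8)=350 g(14,10)=90 g(14,12)=14 g(14,14)=1
t=15: g(15,-1)=1430 g(15,1)=3432 g(15,3)=3640 g(15,5)=2548 g(15,7)=1260 g(15,9)=440 g(15,11)=104 g(15,13)=15 g(15,15)=1
t=16: g(16,0)=4862 g(16,2)=7072 g(16,4)=6188 g(16,6)=3808 g(16,8)=1700 g(16,10)=544 g(16,12)=119 g(16,14)=16 g(16,16)=1
Paths never hitting -2: Σ_s g(16,s) = 24310
Paths hitting -2: 2^16 - 24310 = 41226
P = 41226/65536 = 20613/32768

Answer: 20613/32768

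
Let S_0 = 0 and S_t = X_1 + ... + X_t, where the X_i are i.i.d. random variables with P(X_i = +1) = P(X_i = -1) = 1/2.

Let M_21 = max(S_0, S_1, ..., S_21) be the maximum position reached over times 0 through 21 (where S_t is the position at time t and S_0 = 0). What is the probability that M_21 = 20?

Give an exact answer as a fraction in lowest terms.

Answer: 1/2097152

Derivation:
Let M_21 = max(S_0,...,S_21). Use the reflection principle: for j ≥ 1, #{paths with M_21 ≥ j} = #{S_21 ≥ j} + #{S_21 ≥ j+1}.
By reflection, #{M_21 ≥ 20} = #{S_21 ≥ 20} + #{S_21 ≥ 21} = 1 + 1 = 2.
#{M_21 ≥ 21} = #{S_21 ≥ 21} + #{S_21 ≥ 22} = 1 + 0 = 1.
#{M_21 = 20} = 2 - 1 = 1.
P(M_21 = 20) = 1/2097152 = 1/2097152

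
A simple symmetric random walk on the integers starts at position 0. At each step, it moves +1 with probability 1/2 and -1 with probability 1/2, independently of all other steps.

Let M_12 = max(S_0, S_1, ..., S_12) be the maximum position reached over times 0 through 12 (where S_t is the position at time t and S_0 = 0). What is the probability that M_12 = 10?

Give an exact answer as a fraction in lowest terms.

Let M_12 = max(S_0,...,S_12). Use the reflection principle: for j ≥ 1, #{paths with M_12 ≥ j} = #{S_12 ≥ j} + #{S_12 ≥ j+1}.
By reflection, #{M_12 ≥ 10} = #{S_12 ≥ 10} + #{S_12 ≥ 11} = 13 + 1 = 14.
#{M_12 ≥ 11} = #{S_12 ≥ 11} + #{S_12 ≥ 12} = 1 + 1 = 2.
#{M_12 = 10} = 14 - 2 = 12.
P(M_12 = 10) = 12/4096 = 3/1024

Answer: 3/1024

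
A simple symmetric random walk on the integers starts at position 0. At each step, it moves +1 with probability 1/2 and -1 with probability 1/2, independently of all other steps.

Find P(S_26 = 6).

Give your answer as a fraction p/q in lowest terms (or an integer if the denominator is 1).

Answer: 5311735/67108864

Derivation:
To reach position 6 after 26 steps: need 16 steps of +1 and 10 of -1.
Favorable paths: C(26,16) = 5311735
Total paths: 2^26 = 67108864
P = 5311735/67108864 = 5311735/67108864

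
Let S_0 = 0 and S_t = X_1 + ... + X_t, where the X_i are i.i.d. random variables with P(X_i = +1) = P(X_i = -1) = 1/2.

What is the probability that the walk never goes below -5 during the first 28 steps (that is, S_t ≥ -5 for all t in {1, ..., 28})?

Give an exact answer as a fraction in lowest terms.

Answer: 98659305/134217728

Derivation:
Let f(t,s) = #length-t paths at position s with S_1..S_t all ≥ -5.
f(t,s) = f(t-1,s-1) + f(t-1,s+1) for s ≥ -5; f(t,s) = 0 for s < -5.
t=0: f(0,0)=1
t=1: f(1,-1)=1 f(1,1)=1
t=2: f(2,-2)=1 f(2,0)=2 f(2,2)=1
t=3: f(3,-3)=1 f(3,-1)=3 f(3,1)=3 f(3,3)=1
t=4: f(4,-4)=1 f(4,-2)=4 f(4,0)=6 f(4,2)=4 f(4,4)=1
t=5: f(5,-5)=1 f(5,-3)=5 f(5,-1)=10 f(5,1)=10 f(5,3)=5 f(5,5)=1
t=6: f(6,-4)=6 f(6,-2)=15 f(6,0)=20 f(6,2)=15 f(6,4)=6 f(6,6)=1
t=7: f(7,-5)=6 f(7,-3)=21 f(7,-1)=35 f(7,1)=35 f(7,3)=21 f(7,5)=7 f(7,7)=1
t=8: f(8,-4)=27 f(8,-2)=56 f(8,0)=70 f(8,2)=56 f(8,4)=28 f(8,6)=8 f(8,8)=1
t=9: f(9,-5)=27 f(9,-3)=83 f(9,-1)=126 f(9,1)=126 f(9,3)=84 f(9,5)=36 f(9,7)=9 f(9,9)=1
t=10: f(10,-4)=110 f(10,-2)=209 f(10,0)=252 f(10,2)=210 f(10,4)=120 f(10,6)=45 f(10,8)=10 f(10,10)=1
t=11: f(11,-5)=110 f(11,-3)=319 f(11,-1)=461 f(11,1)=462 f(11,3)=330 f(11,5)=165 f(11,7)=55 f(11,9)=11 f(11,11)=1
t=12: f(12,-4)=429 f(12,-2)=780 f(12,0)=923 f(12,2)=792 f(12,4)=495 f(12,6)=220 f(12,8)=66 f(12,10)=12 f(12,12)=1
t=13: f(13,-5)=429 f(13,-3)=1209 f(13,-1)=1703 f(13,1)=1715 f(13,3)=1287 f(13,5)=715 f(13,7)=286 f(13,9)=78 f(13,11)=13 f(13,13)=1
t=14: f(14,-4)=1638 f(14,-2)=2912 f(14,0)=3418 f(14,2)=3002 f(14,4)=2002 f(14,6)=1001 f(14,8)=364 f(14,10)=91 f(14,12)=14 f(14,14)=1
t=15: f(15,-5)=1638 f(15,-3)=4550 f(15,-1)=6330 f(15,1)=6420 f(15,3)=5004 f(15,5)=3003 f(15,7)=1365 f(15,9)=455 f(15,11)=105 f(15,13)=15 f(15,15)=1
t=16: f(16,-4)=6188 f(16,-2)=10880 f(16,0)=12750 f(16,2)=11424 f(16,4)=8007 f(16,6)=4368 f(16,8)=1820 f(16,10)=560 f(16,12)=120 f(16,14)=16 f(16,16)=1
t=17: f(17,-5)=6188 f(17,-3)=17068 f(17,-1)=23630 f(17,1)=24174 f(17,3)=19431 f(17,5)=12375 f(17,7)=6188 f(17,9)=2380 f(17,11)=680 f(17,13)=136 f(17,15)=17 f(17,17)=1
t=18: f(18,-4)=23256 f(18,-2)=40698 f(18,0)=47804 f(18,2)=43605 f(18,4)=31806 f(18,6)=18563 f(18,8)=8568 f(18,10)=3060 f(18,12)=816 f(18,14)=153 f(18,16)=18 f(18,18)=1
t=19: f(19,-5)=23256 f(19,-3)=63954 f(19,-1)=88502 f(19,1)=91409 f(19,3)=75411 f(19,5)=50369 f(19,7)=27131 f(19,9)=11628 f(19,11)=3876 f(19,13)=969 f(19,15)=171 f(19,17)=19 f(19,19)=1
t=20: f(20,-4)=87210 f(20,-2)=152456 f(20,0)=179911 f(20,2)=166820 f(20,4)=125780 f(20,6)=77500 f(20,8)=38759 f(20,10)=15504 f(20,12)=4845 f(20,14)=1140 f(20,16)=190 f(20,18)=20 f(20,20)=1
t=21: f(21,-5)=87210 f(21,-3)=239666 f(21,-1)=332367 f(21,1)=346731 f(21,3)=292600 f(21,5)=203280 f(21,7)=116259 f(21,9)=54263 f(21,11)=20349 f(21,13)=5985 f(21,15)=1330 f(21,17)=210 f(21,19)=21 f(21,21)=1
t=22: f(22,-4)=326876 f(22,-2)=572033 f(22,0)=679098 f(22,2)=639331 f(22,4)=495880 f(22,6)=319539 f(22,8)=170522 f(22,10)=74612 f(22,12)=26334 f(22,14)=7315 f(22,16)=1540 f(22,18)=231 f(22,20)=22 f(22,22)=1
t=23: f(23,-5)=326876 f(23,-3)=898909 f(23,-1)=1251131 f(23,1)=1318429 f(23,3)=1135211 f(23,5)=815419 f(23,7)=490061 f(23,9)=245134 f(23,11)=100946 f(23,13)=33649 f(23,15)=8855 f(23,17)=1771 f(23,19)=253 f(23,21)=23 f(23,23)=1
t=24: f(24,-4)=1225785 f(24,-2)=2150040 f(24,0)=2569560 f(24,2)=2453640 f(24,4)=1950630 f(24,6)=1305480 f(24,8)=735195 f(24,10)=346080 f(24,12)=134595 f(24,14)=42504 f(24,16)=10626 f(24,18)=2024 f(24,20)=276 f(24,22)=24 f(24,24)=1
t=25: f(25,-5)=1225785 f(25,-3)=3375825 f(25,-1)=4719600 f(25,1)=5023200 f(25,3)=4404270 f(25,5)=3256110 f(25,7)=2040675 f(25,9)=1081275 f(25,11)=480675 f(25,13)=177099 f(25,15)=53130 f(25,17)=12650 f(25,19)=2300 f(25,21)=300 f(25,23)=25 f(25,25)=1
t=26: f(26,-4)=4601610 f(26,-2)=8095425 f(26,0)=9742800 f(26,2)=9427470 f(26,4)=7660380 f(26,6)=5296785 f(26,8)=3121950 f(26,10)=1561950 f(26,12)=657774 f(26,14)=230229 f(26,16)=65780 f(26,18)=14950 f(26,20)=2600 f(26,22)=325 f(26,24)=26 f(26,26)=1
t=27: f(27,-5)=4601610 f(27,-3)=12697035 f(27,-1)=17838225 f(27,1)=19170270 f(27,3)=17087850 f(27,5)=12957165 f(27,7)=8418735 f(27,9)=4683900 f(27,11)=2219724 f(27,13)=888003 f(27,15)=296009 f(27,17)=80730 f(27,19)=17550 f(27,21)=2925 f(27,23)=351 f(27,25)=27 f(27,27)=1
t=28: f(28,-4)=17298645 f(28,-2)=30535260 f(28,0)=37008495 f(28,2)=36258120 f(28,4)=30045015 f(28,6)=21375900 f(28,8)=13102635 f(28,10)=6903624 f(28,12)=3107727 f(28,14)=1184012 f(28,16)=376739 f(28,18)=98280 f(28,20)=20475 f(28,22)=3276 f(28,24)=378 f(28,26)=28 f(28,28)=1
Σ_s f(28,s) = 197318610
P = 197318610/268435456 = 98659305/134217728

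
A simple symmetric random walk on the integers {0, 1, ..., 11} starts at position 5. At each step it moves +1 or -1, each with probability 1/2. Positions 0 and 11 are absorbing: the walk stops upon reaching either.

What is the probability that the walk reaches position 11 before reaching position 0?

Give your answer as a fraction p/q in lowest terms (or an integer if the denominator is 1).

Answer: 5/11

Derivation:
Symmetric walk (p = 1/2): the harmonic-function argument gives P(hit 11 before 0 | start at 5) = a/N.
P = 5/11 = 5/11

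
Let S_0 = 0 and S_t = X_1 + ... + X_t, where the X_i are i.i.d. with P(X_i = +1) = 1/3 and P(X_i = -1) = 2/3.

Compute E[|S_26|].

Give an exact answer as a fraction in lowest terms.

S_26 takes values m ≡ 0 (mod 2) with |m| ≤ 26; P(S_26=m) = C(26,(26+m)/2) · (1/3)^((26+m)/2) · (2/3)^((26-m)/2).
Distribution: P(S=-26)=67108864/2541865828329, P(S=-24)=872415232/2541865828329, P(S=-22)=5452595200/2541865828329, P(S=-20)=21810380800/2541865828329, P(S=-18)=62704844800/2541865828329, P(S=-16)=137950658560/2541865828329, P(S=-14)=241413652480/2541865828329, P(S=-12)=344876646400/2541865828329, P(S=-10)=409541017600/2541865828329, P(S=-8)=409541017600/2541865828329, P(S=-6)=348109864960/2541865828329, P(S=-4)=253170810880/2541865828329, P(S=-2)=158231756800/2541865828329, P(S=0)=85201715200/2541865828329, P(S=2)=39557939200/2541865828329, P(S=4)=15823175680/2541865828329, P(S=6)=5439216640/2541865828329, P(S=8)=1599769600/2541865828329, P(S=10)=399942400/2541865828329, P(S=12)=84198400/2541865828329, P(S=14)=14734720/2541865828329, P(S=16)=2104960/2541865828329, P(S=18)=239200/2541865828329, P(S=20)=20800/2541865828329, P(S=22)=1300/2541865828329, P(S=24)=52/2541865828329, P(S=26)=1/2541865828329
E[|S_26|] = Σ_m |m|·P(S_26=m) = 22415696964466/2541865828329

Answer: 22415696964466/2541865828329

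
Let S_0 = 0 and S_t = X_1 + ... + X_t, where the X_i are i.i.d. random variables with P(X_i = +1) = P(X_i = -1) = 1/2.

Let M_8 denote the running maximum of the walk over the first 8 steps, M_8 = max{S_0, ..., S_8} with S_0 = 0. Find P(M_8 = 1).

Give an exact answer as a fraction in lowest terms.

Let M_8 = max(S_0,...,S_8). Use the reflection principle: for j ≥ 1, #{paths with M_8 ≥ j} = #{S_8 ≥ j} + #{S_8 ≥ j+1}.
By reflection, #{M_8 ≥ 1} = #{S_8 ≥ 1} + #{S_8 ≥ 2} = 93 + 93 = 186.
#{M_8 ≥ 2} = #{S_8 ≥ 2} + #{S_8 ≥ 3} = 93 + 37 = 130.
#{M_8 = 1} = 186 - 130 = 56.
P(M_8 = 1) = 56/256 = 7/32

Answer: 7/32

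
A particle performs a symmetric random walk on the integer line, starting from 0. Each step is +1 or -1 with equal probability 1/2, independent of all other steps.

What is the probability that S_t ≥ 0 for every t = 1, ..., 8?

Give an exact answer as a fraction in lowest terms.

Answer: 35/128

Derivation:
Let f(t,s) = #length-t paths at position s with S_1..S_t all ≥ 0.
f(t,s) = f(t-1,s-1) + f(t-1,s+1) for s ≥ 0; f(t,s) = 0 for s < 0.
t=0: f(0,0)=1
t=1: f(1,1)=1
t=2: f(2,0)=1 f(2,2)=1
t=3: f(3,1)=2 f(3,3)=1
t=4: f(4,0)=2 f(4,2)=3 f(4,4)=1
t=5: f(5,1)=5 f(5,3)=4 f(5,5)=1
t=6: f(6,0)=5 f(6,2)=9 f(6,4)=5 f(6,6)=1
t=7: f(7,1)=14 f(7,3)=14 f(7,5)=6 f(7,7)=1
t=8: f(8,0)=14 f(8,2)=28 f(8,4)=20 f(8,6)=7 f(8,8)=1
Σ_s f(8,s) = 70
P = 70/256 = 35/128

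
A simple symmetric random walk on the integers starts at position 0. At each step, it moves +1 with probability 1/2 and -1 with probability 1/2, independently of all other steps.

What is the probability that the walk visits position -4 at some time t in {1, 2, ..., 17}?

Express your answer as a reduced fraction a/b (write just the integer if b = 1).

Answer: 10889/32768

Derivation:
Count via complement. Let g(t,s) = #length-t paths at position s with S_1..S_t all ≠ -4.
g(t,s) = g(t-1,s-1) + g(t-1,s+1) for s ≠ -4; g(t,-4) = 0.
t=0: g(0,0)=1
t=1: g(1,-1)=1 g(1,1)=1
t=2: g(2,-2)=1 g(2,0)=2 g(2,2)=1
t=3: g(3,-3)=1 g(3,-1)=3 g(3,1)=3 g(3,3)=1
t=4: g(4,-2)=4 g(4,0)=6 g(4,2)=4 g(4,4)=1
t=5: g(5,-3)=4 g(5,-1)=10 g(5,1)=10 g(5,3)=5 g(5,5)=1
t=6: g(6,-2)=14 g(6,0)=20 g(6,2)=15 g(6,4)=6 g(6,6)=1
t=7: g(7,-3)=14 g(7,-1)=34 g(7,1)=35 g(7,3)=21 g(7,5)=7 g(7,7)=1
t=8: g(8,-2)=48 g(8,0)=69 g(8,2)=56 g(8,4)=28 g(8,6)=8 g(8,8)=1
t=9: g(9,-3)=48 g(9,-1)=117 g(9,1)=125 g(9,3)=84 g(9,5)=36 g(9,7)=9 g(9,9)=1
t=10: g(10,-2)=165 g(10,0)=242 g(10,2)=209 g(10,4)=120 g(10,6)=45 g(10,8)=10 g(10,10)=1
t=11: g(11,-3)=165 g(11,-1)=407 g(11,1)=451 g(11,3)=329 g(11,5)=165 g(11,7)=55 g(11,9)=11 g(11,11)=1
t=12: g(12,-2)=572 g(12,0)=858 g(12,2)=780 g(12,4)=494 g(12,6)=220 g(12,8)=66 g(12,10)=12 g(12,12)=1
t=13: g(13,-3)=572 g(13,-1)=1430 g(13,1)=1638 g(13,3)=1274 g(13,5)=714 g(13,7)=286 g(13,9)=78 g(13,11)=13 g(13,13)=1
t=14: g(14,-2)=2002 g(14,0)=3068 g(14,2)=2912 g(14,4)=1988 g(14,6)=1000 g(14,8)=364 g(14,10)=91 g(14,12)=14 g(14,14)=1
t=15: g(15,-3)=2002 g(15,-1)=5070 g(15,1)=5980 g(15,3)=4900 g(15,5)=2988 g(15,7)=1364 g(15,9)=455 g(15,11)=105 g(15,13)=15 g(15,15)=1
t=16: g(16,-2)=7072 g(16,0)=11050 g(16,2)=10880 g(16,4)=7888 g(16,6)=4352 g(16,8)=1819 g(16,10)=560 g(16,12)=120 g(16,14)=16 g(16,16)=1
t=17: g(17,-3)=7072 g(17,-1)=18122 g(17,1)=21930 g(17,3)=18768 g(17,5)=12240 g(17,7)=6171 g(17,9)=2379 g(17,11)=680 g(17,13)=136 g(17,15)=17 g(17,17)=1
Paths never hitting -4: Σ_s g(17,s) = 87516
Paths hitting -4: 2^17 - 87516 = 43556
P = 43556/131072 = 10889/32768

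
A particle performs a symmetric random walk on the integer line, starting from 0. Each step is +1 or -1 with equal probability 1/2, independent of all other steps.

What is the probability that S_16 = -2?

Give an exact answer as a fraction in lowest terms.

Answer: 715/4096

Derivation:
To reach position -2 after 16 steps: need 7 steps of +1 and 9 of -1.
Favorable paths: C(16,7) = 11440
Total paths: 2^16 = 65536
P = 11440/65536 = 715/4096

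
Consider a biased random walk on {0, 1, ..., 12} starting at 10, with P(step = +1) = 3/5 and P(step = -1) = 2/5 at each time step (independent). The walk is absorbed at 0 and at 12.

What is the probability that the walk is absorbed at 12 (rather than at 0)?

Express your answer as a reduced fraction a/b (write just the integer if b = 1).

Answer: 104445/105469

Derivation:
Biased walk: p = 3/5, q = 2/5, r = q/p = 2/3
Gambler's ruin: P(hit 12 before 0 | start at 10) = (1 - r^a)/(1 - r^N)
r^10 = 1024/59049; r^12 = 4096/531441
P = (1 - 1024/59049) / (1 - 4096/531441) = 58025/59049 / 527345/531441 = 104445/105469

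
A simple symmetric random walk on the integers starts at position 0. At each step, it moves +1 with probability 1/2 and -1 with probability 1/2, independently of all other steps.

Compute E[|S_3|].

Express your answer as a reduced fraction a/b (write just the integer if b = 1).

S_3 takes values m ≡ 1 (mod 2) with |m| ≤ 3; P(S_3=m) = C(3,(3+m)/2)/2^3.
Total paths: 2^3 = 8
Distribution: P(S=-3)=1/8, P(S=-1)=3/8, P(S=1)=3/8, P(S=3)=1/8
E[|S_3|] = Σ_m |m|·P(S_3=m) = 12/8 = 3/2

Answer: 3/2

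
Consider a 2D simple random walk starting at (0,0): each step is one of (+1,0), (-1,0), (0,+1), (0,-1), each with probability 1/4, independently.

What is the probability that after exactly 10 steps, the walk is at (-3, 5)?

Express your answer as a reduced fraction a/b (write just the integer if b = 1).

Answer: 525/262144

Derivation:
Let h be the number of horizontal steps (so 10-h are vertical). To end at (-3,5) need (h-3)/2 right-steps and ((10-h)+5)/2 up-steps.
Sum over h with 3 ≤ h ≤ 5, h ≡ 1 (mod 2), 10-h ≡ 1 (mod 2):
h=3: C(10,3)·C(3,0)·C(7,6) = 120·1·7 = 840
h=5: C(10,5)·C(5,1)·C(5,5) = 252·5·1 = 1260
Total favorable: 2100
Total paths: 4^10 = 1048576
P = 2100/1048576 = 525/262144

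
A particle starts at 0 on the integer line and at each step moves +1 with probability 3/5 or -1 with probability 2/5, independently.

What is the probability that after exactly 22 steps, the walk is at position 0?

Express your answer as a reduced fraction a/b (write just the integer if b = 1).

To be at 0 after 22 steps: need exactly 11 steps of +1 and 11 of -1.
Number of such sequences: C(22,11) = 705432
Each has probability (3/5)^11 · (2/5)^11 = 362797056/2384185791015625
P = 705432 · 362797056/2384185791015625 = 255928652808192/2384185791015625

Answer: 255928652808192/2384185791015625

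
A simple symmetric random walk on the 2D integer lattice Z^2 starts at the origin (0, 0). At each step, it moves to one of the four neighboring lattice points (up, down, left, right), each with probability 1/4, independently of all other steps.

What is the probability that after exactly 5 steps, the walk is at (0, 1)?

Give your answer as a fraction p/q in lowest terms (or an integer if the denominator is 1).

Let h be the number of horizontal steps (so 5-h are vertical). To end at (0,1) need (h+0)/2 right-steps and ((5-h)+1)/2 up-steps.
Sum over h with 0 ≤ h ≤ 4, h ≡ 0 (mod 2), 5-h ≡ 1 (mod 2):
h=0: C(5,0)·C(0,0)·C(5,3) = 1·1·10 = 10
h=2: C(5,2)·C(2,1)·C(3,2) = 10·2·3 = 60
h=4: C(5,4)·C(4,2)·C(1,1) = 5·6·1 = 30
Total favorable: 100
Total paths: 4^5 = 1024
P = 100/1024 = 25/256

Answer: 25/256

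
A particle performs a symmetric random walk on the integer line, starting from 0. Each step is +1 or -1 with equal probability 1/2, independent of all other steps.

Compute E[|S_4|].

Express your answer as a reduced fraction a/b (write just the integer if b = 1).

Answer: 3/2

Derivation:
S_4 takes values m ≡ 0 (mod 2) with |m| ≤ 4; P(S_4=m) = C(4,(4+m)/2)/2^4.
Total paths: 2^4 = 16
Distribution: P(S=-4)=1/16, P(S=-2)=4/16, P(S=0)=6/16, P(S=2)=4/16, P(S=4)=1/16
E[|S_4|] = Σ_m |m|·P(S_4=m) = 24/16 = 3/2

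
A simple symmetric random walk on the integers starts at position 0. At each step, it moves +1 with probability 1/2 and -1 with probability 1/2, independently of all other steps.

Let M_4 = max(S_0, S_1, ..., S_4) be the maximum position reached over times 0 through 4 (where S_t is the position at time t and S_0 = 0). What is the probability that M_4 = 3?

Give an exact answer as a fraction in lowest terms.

Let M_4 = max(S_0,...,S_4). Use the reflection principle: for j ≥ 1, #{paths with M_4 ≥ j} = #{S_4 ≥ j} + #{S_4 ≥ j+1}.
By reflection, #{M_4 ≥ 3} = #{S_4 ≥ 3} + #{S_4 ≥ 4} = 1 + 1 = 2.
#{M_4 ≥ 4} = #{S_4 ≥ 4} + #{S_4 ≥ 5} = 1 + 0 = 1.
#{M_4 = 3} = 2 - 1 = 1.
P(M_4 = 3) = 1/16 = 1/16

Answer: 1/16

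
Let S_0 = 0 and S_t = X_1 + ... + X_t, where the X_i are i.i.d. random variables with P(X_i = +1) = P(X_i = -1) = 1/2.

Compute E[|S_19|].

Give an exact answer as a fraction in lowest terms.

S_19 takes values m ≡ 1 (mod 2) with |m| ≤ 19; P(S_19=m) = C(19,(19+m)/2)/2^19.
Total paths: 2^19 = 524288
Distribution: P(S=-19)=1/524288, P(S=-17)=19/524288, P(S=-15)=171/524288, P(S=-13)=969/524288, P(S=-11)=3876/524288, P(S=-9)=11628/524288, P(S=-7)=27132/524288, P(S=-5)=50388/524288, P(S=-3)=75582/524288, P(S=-1)=92378/524288, P(S=1)=92378/524288, P(S=3)=75582/524288, P(S=5)=50388/524288, P(S=7)=27132/524288, P(S=9)=11628/524288, P(S=11)=3876/524288, P(S=13)=969/524288, P(S=15)=171/524288, P(S=17)=19/524288, P(S=19)=1/524288
E[|S_19|] = Σ_m |m|·P(S_19=m) = 1847560/524288 = 230945/65536

Answer: 230945/65536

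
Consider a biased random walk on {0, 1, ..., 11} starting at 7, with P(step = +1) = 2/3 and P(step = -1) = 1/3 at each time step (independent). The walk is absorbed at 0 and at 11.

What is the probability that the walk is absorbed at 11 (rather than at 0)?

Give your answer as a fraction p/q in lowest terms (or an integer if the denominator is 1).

Biased walk: p = 2/3, q = 1/3, r = q/p = 1/2
Gambler's ruin: P(hit 11 before 0 | start at 7) = (1 - r^a)/(1 - r^N)
r^7 = 1/128; r^11 = 1/2048
P = (1 - 1/128) / (1 - 1/2048) = 127/128 / 2047/2048 = 2032/2047

Answer: 2032/2047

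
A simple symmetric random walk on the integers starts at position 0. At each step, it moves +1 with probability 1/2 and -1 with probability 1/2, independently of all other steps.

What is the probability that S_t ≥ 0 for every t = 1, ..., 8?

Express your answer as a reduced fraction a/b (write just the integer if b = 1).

Answer: 35/128

Derivation:
Let f(t,s) = #length-t paths at position s with S_1..S_t all ≥ 0.
f(t,s) = f(t-1,s-1) + f(t-1,s+1) for s ≥ 0; f(t,s) = 0 for s < 0.
t=0: f(0,0)=1
t=1: f(1,1)=1
t=2: f(2,0)=1 f(2,2)=1
t=3: f(3,1)=2 f(3,3)=1
t=4: f(4,0)=2 f(4,2)=3 f(4,4)=1
t=5: f(5,1)=5 f(5,3)=4 f(5,5)=1
t=6: f(6,0)=5 f(6,2)=9 f(6,4)=5 f(6,6)=1
t=7: f(7,1)=14 f(7,3)=14 f(7,5)=6 f(7,7)=1
t=8: f(8,0)=14 f(8,2)=28 f(8,4)=20 f(8,6)=7 f(8,8)=1
Σ_s f(8,s) = 70
P = 70/256 = 35/128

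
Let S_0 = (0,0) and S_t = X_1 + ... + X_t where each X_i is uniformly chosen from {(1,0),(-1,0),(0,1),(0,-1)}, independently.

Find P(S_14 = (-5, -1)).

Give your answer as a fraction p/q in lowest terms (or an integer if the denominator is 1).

Answer: 1002001/134217728

Derivation:
Let h be the number of horizontal steps (so 14-h are vertical). To end at (-5,-1) need (h-5)/2 right-steps and ((14-h)-1)/2 up-steps.
Sum over h with 5 ≤ h ≤ 13, h ≡ 1 (mod 2), 14-h ≡ 1 (mod 2):
h=5: C(14,5)·C(5,0)·C(9,4) = 2002·1·126 = 252252
h=7: C(14,7)·C(7,1)·C(7,3) = 3432·7·35 = 840840
h=9: C(14,9)·C(9,2)·C(5,2) = 2002·36·10 = 720720
h=11: C(14,11)·C(11,3)·C(3,1) = 364·165·3 = 180180
h=13: C(14,13)·C(13,4)·C(1,0) = 14·715·1 = 10010
Total favorable: 2004002
Total paths: 4^14 = 268435456
P = 2004002/268435456 = 1002001/134217728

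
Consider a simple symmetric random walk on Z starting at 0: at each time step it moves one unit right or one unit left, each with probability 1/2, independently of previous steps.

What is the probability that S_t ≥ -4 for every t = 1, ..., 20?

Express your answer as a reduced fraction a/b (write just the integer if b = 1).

Answer: 96577/131072

Derivation:
Let f(t,s) = #length-t paths at position s with S_1..S_t all ≥ -4.
f(t,s) = f(t-1,s-1) + f(t-1,s+1) for s ≥ -4; f(t,s) = 0 for s < -4.
t=0: f(0,0)=1
t=1: f(1,-1)=1 f(1,1)=1
t=2: f(2,-2)=1 f(2,0)=2 f(2,2)=1
t=3: f(3,-3)=1 f(3,-1)=3 f(3,1)=3 f(3,3)=1
t=4: f(4,-4)=1 f(4,-2)=4 f(4,0)=6 f(4,2)=4 f(4,4)=1
t=5: f(5,-3)=5 f(5,-1)=10 f(5,1)=10 f(5,3)=5 f(5,5)=1
t=6: f(6,-4)=5 f(6,-2)=15 f(6,0)=20 f(6,2)=15 f(6,4)=6 f(6,6)=1
t=7: f(7,-3)=20 f(7,-1)=35 f(7,1)=35 f(7,3)=21 f(7,5)=7 f(7,7)=1
t=8: f(8,-4)=20 f(8,-2)=55 f(8,0)=70 f(8,2)=56 f(8,4)=28 f(8,6)=8 f(8,8)=1
t=9: f(9,-3)=75 f(9,-1)=125 f(9,1)=126 f(9,3)=84 f(9,5)=36 f(9,7)=9 f(9,9)=1
t=10: f(10,-4)=75 f(10,-2)=200 f(10,0)=251 f(10,2)=210 f(10,4)=120 f(10,6)=45 f(10,8)=10 f(10,10)=1
t=11: f(11,-3)=275 f(11,-1)=451 f(11,1)=461 f(11,3)=330 f(11,5)=165 f(11,7)=55 f(11,9)=11 f(11,11)=1
t=12: f(12,-4)=275 f(12,-2)=726 f(12,0)=912 f(12,2)=791 f(12,4)=495 f(12,6)=220 f(12,8)=66 f(12,10)=12 f(12,12)=1
t=13: f(13,-3)=1001 f(13,-1)=1638 f(13,1)=1703 f(13,3)=1286 f(13,5)=715 f(13,7)=286 f(13,9)=78 f(13,11)=13 f(13,13)=1
t=14: f(14,-4)=1001 f(14,-2)=2639 f(14,0)=3341 f(14,2)=2989 f(14,4)=2001 f(14,6)=1001 f(14,8)=364 f(14,10)=91 f(14,12)=14 f(14,14)=1
t=15: f(15,-3)=3640 f(15,-1)=5980 f(15,1)=6330 f(15,3)=4990 f(15,5)=3002 f(15,7)=1365 f(15,9)=455 f(15,11)=105 f(15,13)=15 f(15,15)=1
t=16: f(16,-4)=3640 f(16,-2)=9620 f(16,0)=12310 f(16,2)=11320 f(16,4)=7992 f(16,6)=4367 f(16,8)=1820 f(16,10)=560 f(16,12)=120 f(16,14)=16 f(16,16)=1
t=17: f(17,-3)=13260 f(17,-1)=21930 f(17,1)=23630 f(17,3)=19312 f(17,5)=12359 f(17,7)=6187 f(17,9)=2380 f(17,11)=680 f(17,13)=136 f(17,15)=17 f(17,17)=1
t=18: f(18,-4)=13260 f(18,-2)=35190 f(18,0)=45560 f(18,2)=42942 f(18,4)=31671 f(18,6)=18546 f(18,8)=8567 f(18,10)=3060 f(18,12)=816 f(18,14)=153 f(18,16)=18 f(18,18)=1
t=19: f(19,-3)=48450 f(19,-1)=80750 f(19,1)=88502 f(19,3)=74613 f(19,5)=50217 f(19,7)=27113 f(19,9)=11627 f(19,11)=3876 f(19,13)=969 f(19,15)=171 f(19,17)=19 f(19,19)=1
t=20: f(20,-4)=48450 f(20,-2)=129200 f(20,0)=169252 f(20,2)=163115 f(20,4)=124830 f(20,6)=77330 f(20,8)=38740 f(20,10)=15503 f(20,12)=4845 f(20,14)=1140 f(20,16)=190 f(20,18)=20 f(20,20)=1
Σ_s f(20,s) = 772616
P = 772616/1048576 = 96577/131072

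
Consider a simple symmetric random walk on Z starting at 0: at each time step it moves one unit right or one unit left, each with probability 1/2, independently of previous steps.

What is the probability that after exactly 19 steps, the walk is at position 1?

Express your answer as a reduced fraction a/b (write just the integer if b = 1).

To reach position 1 after 19 steps: need 10 steps of +1 and 9 of -1.
Favorable paths: C(19,10) = 92378
Total paths: 2^19 = 524288
P = 92378/524288 = 46189/262144

Answer: 46189/262144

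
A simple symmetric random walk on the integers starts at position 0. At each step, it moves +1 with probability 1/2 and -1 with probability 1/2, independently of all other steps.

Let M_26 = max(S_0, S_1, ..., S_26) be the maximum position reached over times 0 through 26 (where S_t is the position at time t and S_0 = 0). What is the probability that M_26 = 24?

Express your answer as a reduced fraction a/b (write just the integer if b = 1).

Let M_26 = max(S_0,...,S_26). Use the reflection principle: for j ≥ 1, #{paths with M_26 ≥ j} = #{S_26 ≥ j} + #{S_26 ≥ j+1}.
By reflection, #{M_26 ≥ 24} = #{S_26 ≥ 24} + #{S_26 ≥ 25} = 27 + 1 = 28.
#{M_26 ≥ 25} = #{S_26 ≥ 25} + #{S_26 ≥ 26} = 1 + 1 = 2.
#{M_26 = 24} = 28 - 2 = 26.
P(M_26 = 24) = 26/67108864 = 13/33554432

Answer: 13/33554432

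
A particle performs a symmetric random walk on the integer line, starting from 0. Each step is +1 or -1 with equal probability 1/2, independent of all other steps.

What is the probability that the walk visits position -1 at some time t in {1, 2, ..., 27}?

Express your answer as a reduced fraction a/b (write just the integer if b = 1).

Count via complement. Let g(t,s) = #length-t paths at position s with S_1..S_t all ≠ -1.
g(t,s) = g(t-1,s-1) + g(t-1,s+1) for s ≠ -1; g(t,-1) = 0.
t=0: g(0,0)=1
t=1: g(1,1)=1
t=2: g(2,0)=1 g(2,2)=1
t=3: g(3,1)=2 g(3,3)=1
t=4: g(4,0)=2 g(4,2)=3 g(4,4)=1
t=5: g(5,1)=5 g(5,3)=4 g(5,5)=1
t=6: g(6,0)=5 g(6,2)=9 g(6,4)=5 g(6,6)=1
t=7: g(7,1)=14 g(7,3)=14 g(7,5)=6 g(7,7)=1
t=8: g(8,0)=14 g(8,2)=28 g(8,4)=20 g(8,6)=7 g(8,8)=1
t=9: g(9,1)=42 g(9,3)=48 g(9,5)=27 g(9,7)=8 g(9,9)=1
t=10: g(10,0)=42 g(10,2)=90 g(10,4)=75 g(10,6)=35 g(10,8)=9 g(10,10)=1
t=11: g(11,1)=132 g(11,3)=165 g(11,5)=110 g(11,7)=44 g(11,9)=10 g(11,11)=1
t=12: g(12,0)=132 g(12,2)=297 g(12,4)=275 g(12,6)=154 g(12,8)=54 g(12,10)=11 g(12,12)=1
t=13: g(13,1)=429 g(13,3)=572 g(13,5)=429 g(13,7)=208 g(13,9)=65 g(13,11)=12 g(13,13)=1
t=14: g(14,0)=429 g(14,2)=1001 g(14,4)=1001 g(14,6)=637 g(14,8)=273 g(14,10)=77 g(14,12)=13 g(14,14)=1
t=15: g(15,1)=1430 g(15,3)=2002 g(15,5)=1638 g(15,7)=910 g(15,9)=350 g(15,11)=90 g(15,13)=14 g(15,15)=1
t=16: g(16,0)=1430 g(16,2)=3432 g(16,4)=3640 g(16,6)=2548 g(16,8)=1260 g(16,10)=440 g(16,12)=104 g(16,14)=15 g(16,16)=1
t=17: g(17,1)=4862 g(17,3)=7072 g(17,5)=6188 g(17,7)=3808 g(17,9)=1700 g(17,11)=544 g(17,13)=119 g(17,15)=16 g(17,17)=1
t=18: g(18,0)=4862 g(18,2)=11934 g(18,4)=13260 g(18,6)=9996 g(18,8)=5508 g(18,10)=2244 g(18,12)=663 g(18,14)=135 g(18,16)=17 g(18,18)=1
t=19: g(19,1)=16796 g(19,3)=25194 g(19,5)=23256 g(19,7)=15504 g(19,9)=7752 g(19,11)=2907 g(19,13)=798 g(19,15)=152 g(19,17)=18 g(19,19)=1
t=20: g(20,0)=16796 g(20,2)=41990 g(20,4)=48450 g(20,6)=38760 g(20,8)=23256 g(20,10)=10659 g(20,12)=3705 g(20,14)=950 g(20,16)=170 g(20,18)=19 g(20,20)=1
t=21: g(21,1)=58786 g(21,3)=90440 g(21,5)=87210 g(21,7)=62016 g(21,9)=33915 g(21,11)=14364 g(21,13)=4655 g(21,15)=1120 g(21,17)=189 g(21,19)=20 g(21,21)=1
t=22: g(22,0)=58786 g(22,2)=149226 g(22,4)=177650 g(22,6)=149226 g(22,8)=95931 g(22,10)=48279 g(22,12)=19019 g(22,14)=5775 g(22,16)=1309 g(22,18)=209 g(22,20)=21 g(22,22)=1
t=23: g(23,1)=208012 g(23,3)=326876 g(23,5)=326876 g(23,7)=245157 g(23,9)=144210 g(23,11)=67298 g(23,13)=24794 g(23,15)=7084 g(23,17)=1518 g(23,19)=230 g(23,21)=22 g(23,23)=1
t=24: g(24,0)=208012 g(24,2)=534888 g(24,4)=653752 g(24,6)=572033 g(24,8)=389367 g(24,10)=211508 g(24,12)=92092 g(24,14)=31878 g(24,16)=8602 g(24,18)=1748 g(24,20)=252 g(24,22)=23 g(24,24)=1
t=25: g(25,1)=742900 g(25,3)=1188640 g(25,5)=1225785 g(25,7)=961400 g(25,9)=600875 g(25,11)=303600 g(25,13)=123970 g(25,15)=40480 g(25,17)=10350 g(25,19)=2000 g(25,21)=275 g(25,23)=24 g(25,25)=1
t=26: g(26,0)=742900 g(26,2)=1931540 g(26,4)=2414425 g(26,6)=2187185 g(26,8)=1562275 g(26,10)=904475 g(26,12)=427570 g(26,14)=164450 g(26,16)=50830 g(26,18)=12350 g(26,20)=2275 g(26,22)=299 g(26,24)=25 g(26,26)=1
t=27: g(27,1)=2674440 g(27,3)=4345965 g(27,5)=4601610 g(27,7)=3749460 g(27,9)=2466750 g(27,11)=1332045 g(27,13)=592020 g(27,15)=215280 g(27,17)=63180 g(27,19)=14625 g(27,21)=2574 g(27,23)=324 g(27,25)=26 g(27,27)=1
Paths never hitting -1: Σ_s g(27,s) = 20058300
Paths hitting -1: 2^27 - 20058300 = 114159428
P = 114159428/134217728 = 28539857/33554432

Answer: 28539857/33554432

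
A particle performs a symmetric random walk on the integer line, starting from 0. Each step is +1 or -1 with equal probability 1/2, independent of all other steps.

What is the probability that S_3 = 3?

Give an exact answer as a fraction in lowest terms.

To reach position 3 after 3 steps: need 3 steps of +1 and 0 of -1.
Favorable paths: C(3,3) = 1
Total paths: 2^3 = 8
P = 1/8 = 1/8

Answer: 1/8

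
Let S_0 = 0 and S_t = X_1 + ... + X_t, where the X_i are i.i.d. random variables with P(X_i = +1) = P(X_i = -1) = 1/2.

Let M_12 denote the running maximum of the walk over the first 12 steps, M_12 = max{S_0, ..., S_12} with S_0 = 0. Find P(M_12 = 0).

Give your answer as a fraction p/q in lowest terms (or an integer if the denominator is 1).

Let M_12 = max(S_0,...,S_12). Use the reflection principle: for j ≥ 1, #{paths with M_12 ≥ j} = #{S_12 ≥ j} + #{S_12 ≥ j+1}.
P(M_12 ≥ 0) = 1 since S_0 = 0, so #{M_12 ≥ 0} = 4096.
#{M_12 ≥ 1} = #{S_12 ≥ 1} + #{S_12 ≥ 2} = 1586 + 1586 = 3172.
#{M_12 = 0} = 4096 - 3172 = 924.
P(M_12 = 0) = 924/4096 = 231/1024

Answer: 231/1024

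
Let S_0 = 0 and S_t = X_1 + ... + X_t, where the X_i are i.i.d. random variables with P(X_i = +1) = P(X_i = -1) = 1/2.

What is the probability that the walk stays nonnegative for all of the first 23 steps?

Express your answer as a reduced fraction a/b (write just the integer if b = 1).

Let f(t,s) = #length-t paths at position s with S_1..S_t all ≥ 0.
f(t,s) = f(t-1,s-1) + f(t-1,s+1) for s ≥ 0; f(t,s) = 0 for s < 0.
t=0: f(0,0)=1
t=1: f(1,1)=1
t=2: f(2,0)=1 f(2,2)=1
t=3: f(3,1)=2 f(3,3)=1
t=4: f(4,0)=2 f(4,2)=3 f(4,4)=1
t=5: f(5,1)=5 f(5,3)=4 f(5,5)=1
t=6: f(6,0)=5 f(6,2)=9 f(6,4)=5 f(6,6)=1
t=7: f(7,1)=14 f(7,3)=14 f(7,5)=6 f(7,7)=1
t=8: f(8,0)=14 f(8,2)=28 f(8,4)=20 f(8,6)=7 f(8,8)=1
t=9: f(9,1)=42 f(9,3)=48 f(9,5)=27 f(9,7)=8 f(9,9)=1
t=10: f(10,0)=42 f(10,2)=90 f(10,4)=75 f(10,6)=35 f(10,8)=9 f(10,10)=1
t=11: f(11,1)=132 f(11,3)=165 f(11,5)=110 f(11,7)=44 f(11,9)=10 f(11,11)=1
t=12: f(12,0)=132 f(12,2)=297 f(12,4)=275 f(12,6)=154 f(12,8)=54 f(12,10)=11 f(12,12)=1
t=13: f(13,1)=429 f(13,3)=572 f(13,5)=429 f(13,7)=208 f(13,9)=65 f(13,11)=12 f(13,13)=1
t=14: f(14,0)=429 f(14,2)=1001 f(14,4)=1001 f(14,6)=637 f(14,8)=273 f(14,10)=77 f(14,12)=13 f(14,14)=1
t=15: f(15,1)=1430 f(15,3)=2002 f(15,5)=1638 f(15,7)=910 f(15,9)=350 f(15,11)=90 f(15,13)=14 f(15,15)=1
t=16: f(16,0)=1430 f(16,2)=3432 f(16,4)=3640 f(16,6)=2548 f(16,8)=1260 f(16,10)=440 f(16,12)=104 f(16,14)=15 f(16,16)=1
t=17: f(17,1)=4862 f(17,3)=7072 f(17,5)=6188 f(17,7)=3808 f(17,9)=1700 f(17,11)=544 f(17,13)=119 f(17,15)=16 f(17,17)=1
t=18: f(18,0)=4862 f(18,2)=11934 f(18,4)=13260 f(18,6)=9996 f(18,8)=5508 f(18,10)=2244 f(18,12)=663 f(18,14)=135 f(18,16)=17 f(18,18)=1
t=19: f(19,1)=16796 f(19,3)=25194 f(19,5)=23256 f(19,7)=15504 f(19,9)=7752 f(19,11)=2907 f(19,13)=798 f(19,15)=152 f(19,17)=18 f(19,19)=1
t=20: f(20,0)=16796 f(20,2)=41990 f(20,4)=48450 f(20,6)=38760 f(20,8)=23256 f(20,10)=10659 f(20,12)=3705 f(20,14)=950 f(20,16)=170 f(20,18)=19 f(20,20)=1
t=21: f(21,1)=58786 f(21,3)=90440 f(21,5)=87210 f(21,7)=62016 f(21,9)=33915 f(21,11)=14364 f(21,13)=4655 f(21,15)=1120 f(21,17)=189 f(21,19)=20 f(21,21)=1
t=22: f(22,0)=58786 f(22,2)=149226 f(22,4)=177650 f(22,6)=149226 f(22,8)=95931 f(22,10)=48279 f(22,12)=19019 f(22,14)=5775 f(22,16)=1309 f(22,18)=209 f(22,20)=21 f(22,22)=1
t=23: f(23,1)=208012 f(23,3)=326876 f(23,5)=326876 f(23,7)=245157 f(23,9)=144210 f(23,11)=67298 f(23,13)=24794 f(23,15)=7084 f(23,17)=1518 f(23,19)=230 f(23,21)=22 f(23,23)=1
Σ_s f(23,s) = 1352078
P = 1352078/8388608 = 676039/4194304

Answer: 676039/4194304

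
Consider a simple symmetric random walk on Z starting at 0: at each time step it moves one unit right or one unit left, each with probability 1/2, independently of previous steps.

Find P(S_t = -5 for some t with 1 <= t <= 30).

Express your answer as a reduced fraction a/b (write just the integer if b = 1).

Count via complement. Let g(t,s) = #length-t paths at position s with S_1..S_t all ≠ -5.
g(t,s) = g(t-1,s-1) + g(t-1,s+1) for s ≠ -5; g(t,-5) = 0.
t=0: g(0,0)=1
t=1: g(1,-1)=1 g(1,1)=1
t=2: g(2,-2)=1 g(2,0)=2 g(2,2)=1
t=3: g(3,-3)=1 g(3,-1)=3 g(3,1)=3 g(3,3)=1
t=4: g(4,-4)=1 g(4,-2)=4 g(4,0)=6 g(4,2)=4 g(4,4)=1
t=5: g(5,-3)=5 g(5,-1)=10 g(5,1)=10 g(5,3)=5 g(5,5)=1
t=6: g(6,-4)=5 g(6,-2)=15 g(6,0)=20 g(6,2)=15 g(6,4)=6 g(6,6)=1
t=7: g(7,-3)=20 g(7,-1)=35 g(7,1)=35 g(7,3)=21 g(7,5)=7 g(7,7)=1
t=8: g(8,-4)=20 g(8,-2)=55 g(8,0)=70 g(8,2)=56 g(8,4)=28 g(8,6)=8 g(8,8)=1
t=9: g(9,-3)=75 g(9,-1)=125 g(9,1)=126 g(9,3)=84 g(9,5)=36 g(9,7)=9 g(9,9)=1
t=10: g(10,-4)=75 g(10,-2)=200 g(10,0)=251 g(10,2)=210 g(10,4)=120 g(10,6)=45 g(10,8)=10 g(10,10)=1
t=11: g(11,-3)=275 g(11,-1)=451 g(11,1)=461 g(11,3)=330 g(11,5)=165 g(11,7)=55 g(11,9)=11 g(11,11)=1
t=12: g(12,-4)=275 g(12,-2)=726 g(12,0)=912 g(12,2)=791 g(12,4)=495 g(12,6)=220 g(12,8)=66 g(12,10)=12 g(12,12)=1
t=13: g(13,-3)=1001 g(13,-1)=1638 g(13,1)=1703 g(13,3)=1286 g(13,5)=715 g(13,7)=286 g(13,9)=78 g(13,11)=13 g(13,13)=1
t=14: g(14,-4)=1001 g(14,-2)=2639 g(14,0)=3341 g(14,2)=2989 g(14,4)=2001 g(14,6)=1001 g(14,8)=364 g(14,10)=91 g(14,12)=14 g(14,14)=1
t=15: g(15,-3)=3640 g(15,-1)=5980 g(15,1)=6330 g(15,3)=4990 g(15,5)=3002 g(15,7)=1365 g(15,9)=455 g(15,11)=105 g(15,13)=15 g(15,15)=1
t=16: g(16,-4)=3640 g(16,-2)=9620 g(16,0)=12310 g(16,2)=11320 g(16,4)=7992 g(16,6)=4367 g(16,8)=1820 g(16,10)=560 g(16,12)=120 g(16,14)=16 g(16,16)=1
t=17: g(17,-3)=13260 g(17,-1)=21930 g(17,1)=23630 g(17,3)=19312 g(17,5)=12359 g(17,7)=6187 g(17,9)=2380 g(17,11)=680 g(17,13)=136 g(17,15)=17 g(17,17)=1
t=18: g(18,-4)=13260 g(18,-2)=35190 g(18,0)=45560 g(18,2)=42942 g(18,4)=31671 g(18,6)=18546 g(18,8)=8567 g(18,10)=3060 g(18,12)=816 g(18,14)=153 g(18,16)=18 g(18,18)=1
t=19: g(19,-3)=48450 g(19,-1)=80750 g(19,1)=88502 g(19,3)=74613 g(19,5)=50217 g(19,7)=27113 g(19,9)=11627 g(19,11)=3876 g(19,13)=969 g(19,15)=171 g(19,17)=19 g(19,19)=1
t=20: g(20,-4)=48450 g(20,-2)=129200 g(20,0)=169252 g(20,2)=163115 g(20,4)=124830 g(20,6)=77330 g(20,8)=38740 g(20,10)=15503 g(20,12)=4845 g(20,14)=1140 g(20,16)=190 g(20,18)=20 g(20,20)=1
t=21: g(21,-3)=177650 g(21,-1)=298452 g(21,1)=332367 g(21,3)=287945 g(21,5)=202160 g(21,7)=116070 g(21,9)=54243 g(21,11)=20348 g(21,13)=5985 g(21,15)=1330 g(21,17)=210 g(21,19)=21 g(21,21)=1
t=22: g(22,-4)=177650 g(22,-2)=476102 g(22,0)=630819 g(22,2)=620312 g(22,4)=490105 g(22,6)=318230 g(22,8)=170313 g(22,10)=74591 g(22,12)=26333 g(22,14)=7315 g(22,16)=1540 g(22,18)=231 g(22,20)=22 g(22,22)=1
t=23: g(23,-3)=653752 g(23,-1)=1106921 g(23,1)=1251131 g(23,3)=1110417 g(23,5)=808335 g(23,7)=488543 g(23,9)=244904 g(23,11)=100924 g(23,13)=33648 g(23,15)=8855 g(23,17)=1771 g(23,19)=253 g(23,21)=23 g(23,23)=1
t=24: g(24,-4)=653752 g(24,-2)=1760673 g(24,0)=2358052 g(24,2)=2361548 g(24,4)=1918752 g(24,6)=1296878 g(24,8)=733447 g(24,10)=345828 g(24,12)=134572 g(24,14)=42503 g(24,16)=10626 g(24,18)=2024 g(24,20)=276 g(24,22)=24 g(24,24)=1
t=25: g(25,-3)=2414425 g(25,-1)=4118725 g(25,1)=4719600 g(25,3)=4280300 g(25,5)=3215630 g(25,7)=2030325 g(25,9)=1079275 g(25,11)=480400 g(25,13)=177075 g(25,15)=53129 g(25,17)=12650 g(25,19)=2300 g(25,21)=300 g(25,23)=25 g(25,25)=1
t=26: g(26,-4)=2414425 g(26,-2)=6533150 g(26,0)=8838325 g(26,2)=8999900 g(26,4)=7495930 g(26,6)=5245955 g(26,8)=3109600 g(26,10)=1559675 g(26,12)=657475 g(26,14)=230204 g(26,16)=65779 g(26,18)=14950 g(26,20)=2600 g(26,22)=325 g(26,24)=26 g(26,26)=1
t=27: g(27,-3)=8947575 g(27,-1)=15371475 g(27,1)=17838225 g(27,3)=16495830 g(27,5)=12741885 g(27,7)=8355555 g(27,9)=4669275 g(27,11)=2217150 g(27,13)=887679 g(27,15)=295983 g(27,17)=80729 g(27,19)=17550 g(27,21)=2925 g(27,23)=351 g(27,25)=27 g(27,27)=1
t=28: g(28,-4)=8947575 g(28,-2)=24319050 g(28,0)=33209700 g(28,2)=34334055 g(28,4)=29237715 g(28,6)=21097440 g(28,8)=13024830 g(28,10)=6886425 g(28,12)=3104829 g(28,14)=1183662 g(28,16)=376712 g(28,18)=98279 g(28,20)=20475 g(28,22)=3276 g(28,24)=378 g(28,26)=28 g(28,28)=1
t=29: g(29,-3)=33266625 g(29,-1)=57528750 g(29,1)=67543755 g(29,3)=63571770 g(29,5)=50335155 g(29,7)=34122270 g(29,9)=19911255 g(29,11)=9991254 g(29,13)=4288491 g(29,15)=1560374 g(29,17)=474991 g(29,19)=118754 g(29,21)=23751 g(29,23)=3654 g(29,25)=406 g(29,27)=29 g(29,29)=1
t=30: g(30,-4)=33266625 g(30,-2)=90795375 g(30,0)=125072505 g(30,2)=131115525 g(30,4)=113906925 g(30,6)=84457425 g(30,8)=54033525 g(30,10)=29902509 g(30,12)=14279745 g(30,14)=5848865 g(30,16)=2035365 g(30,18)=593745 g(30,20)=142505 g(30,22)=27405 g(30,24)=4060 g(30,26)=435 g(30,28)=30 g(30,30)=1
Paths never hitting -5: Σ_s g(30,s) = 685482570
Paths hitting -5: 2^30 - 685482570 = 388259254
P = 388259254/1073741824 = 194129627/536870912

Answer: 194129627/536870912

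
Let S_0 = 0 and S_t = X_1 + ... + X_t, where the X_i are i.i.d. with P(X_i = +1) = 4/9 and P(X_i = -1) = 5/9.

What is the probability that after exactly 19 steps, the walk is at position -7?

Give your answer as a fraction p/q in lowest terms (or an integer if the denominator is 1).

To reach position -7 after 19 steps: need 6 steps of +1 and 13 steps of -1.
Number of such sequences: C(19,6) = 27132
Each has probability (4/9)^6 · (5/9)^13 = 5000000000000/1350851717672992089
P = 27132 · 5000000000000/1350851717672992089 = 45220000000000000/450283905890997363

Answer: 45220000000000000/450283905890997363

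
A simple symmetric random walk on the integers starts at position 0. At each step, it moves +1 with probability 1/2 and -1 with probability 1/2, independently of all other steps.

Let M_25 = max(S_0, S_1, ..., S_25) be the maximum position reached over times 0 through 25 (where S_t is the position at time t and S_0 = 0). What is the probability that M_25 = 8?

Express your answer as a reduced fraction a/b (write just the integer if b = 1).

Answer: 1081575/33554432

Derivation:
Let M_25 = max(S_0,...,S_25). Use the reflection principle: for j ≥ 1, #{paths with M_25 ≥ j} = #{S_25 ≥ j} + #{S_25 ≥ j+1}.
By reflection, #{M_25 ≥ 8} = #{S_25 ≥ 8} + #{S_25 ≥ 9} = 1807781 + 1807781 = 3615562.
#{M_25 ≥ 9} = #{S_25 ≥ 9} + #{S_25 ≥ 10} = 1807781 + 726206 = 2533987.
#{M_25 = 8} = 3615562 - 2533987 = 1081575.
P(M_25 = 8) = 1081575/33554432 = 1081575/33554432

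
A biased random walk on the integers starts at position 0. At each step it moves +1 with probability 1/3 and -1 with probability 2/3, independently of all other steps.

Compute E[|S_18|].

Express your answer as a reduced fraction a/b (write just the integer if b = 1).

Answer: 269079674/43046721

Derivation:
S_18 takes values m ≡ 0 (mod 2) with |m| ≤ 18; P(S_18=m) = C(18,(18+m)/2) · (1/3)^((18+m)/2) · (2/3)^((18-m)/2).
Distribution: P(S=-18)=262144/387420489, P(S=-16)=262144/43046721, P(S=-14)=1114112/43046721, P(S=-12)=8912896/129140163, P(S=-10)=5570560/43046721, P(S=-8)=7798784/43046721, P(S=-6)=25346048/129140163, P(S=-4)=7241728/43046721, P(S=-2)=4978688/43046721, P(S=0)=24893440/387420489, P(S=2)=1244672/43046721, P(S=4)=452608/43046721, P(S=6)=396032/129140163, P(S=8)=30464/43046721, P(S=10)=5440/43046721, P(S=12)=2176/129140163, P(S=14)=68/43046721, P(S=16)=4/43046721, P(S=18)=1/387420489
E[|S_18|] = Σ_m |m|·P(S_18=m) = 269079674/43046721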